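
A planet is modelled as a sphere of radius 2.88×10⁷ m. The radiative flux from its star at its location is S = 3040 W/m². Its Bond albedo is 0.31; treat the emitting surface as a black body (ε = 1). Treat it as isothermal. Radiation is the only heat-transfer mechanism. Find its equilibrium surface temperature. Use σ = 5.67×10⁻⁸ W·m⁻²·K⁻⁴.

At equilibrium, absorbed power = emitted power.
Absorbing cross-section = πr² = 2.606×10¹⁵ m²; emitting surface = 4πr² = 1.042×10¹⁶ m² (ratio 4).
(1−a)S·A_cross = εσ·A_surf·T⁴  ⇒  T⁴ = (1−a)S/(4σ).
T⁴ = 0.690·3040/(4·5.67×10⁻⁸) = 9.249×10⁹ K⁴.
T = (9.249×10⁹)^(1/4).

T ≈ 310 K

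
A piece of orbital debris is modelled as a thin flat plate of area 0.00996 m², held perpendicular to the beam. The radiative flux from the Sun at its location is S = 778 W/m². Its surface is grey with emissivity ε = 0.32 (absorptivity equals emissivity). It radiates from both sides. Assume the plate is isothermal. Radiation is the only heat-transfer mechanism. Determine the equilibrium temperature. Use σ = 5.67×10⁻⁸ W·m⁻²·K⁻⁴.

T ≈ 288 K

At equilibrium, absorbed power = emitted power.
Absorbing cross-section = A = 0.009960 m²; emitting surface = 2A = 0.01992 m² (ratio 2).
εS·A_cross = εσ·A_surf·T⁴  ⇒  T⁴ = S/(2σ)   (ε cancels).
T⁴ = 778/(2·5.67×10⁻⁸) = 6.861×10⁹ K⁴.
T = (6.861×10⁹)^(1/4).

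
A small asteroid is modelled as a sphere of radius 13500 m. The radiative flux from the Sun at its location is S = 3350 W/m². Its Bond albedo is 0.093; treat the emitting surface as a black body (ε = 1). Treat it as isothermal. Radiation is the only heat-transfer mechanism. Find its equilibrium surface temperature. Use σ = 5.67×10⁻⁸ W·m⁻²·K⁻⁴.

At equilibrium, absorbed power = emitted power.
Absorbing cross-section = πr² = 5.726×10⁸ m²; emitting surface = 4πr² = 2.290×10⁹ m² (ratio 4).
(1−a)S·A_cross = εσ·A_surf·T⁴  ⇒  T⁴ = (1−a)S/(4σ).
T⁴ = 0.907·3350/(4·5.67×10⁻⁸) = 1.340×10¹⁰ K⁴.
T = (1.340×10¹⁰)^(1/4).

T ≈ 340 K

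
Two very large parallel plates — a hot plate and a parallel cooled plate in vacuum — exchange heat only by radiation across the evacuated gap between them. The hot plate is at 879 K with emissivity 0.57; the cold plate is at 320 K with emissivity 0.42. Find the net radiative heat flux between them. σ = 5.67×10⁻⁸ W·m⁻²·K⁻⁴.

For two infinite grey parallel plates, q = σ(T₁⁴ − T₂⁴)/(1/ε₁ + 1/ε₂ − 1).
T₁⁴ − T₂⁴ = 5.970×10¹¹ − 1.049×10¹⁰ = 5.865×10¹¹ K⁴.
1/ε₁ + 1/ε₂ − 1 = 1.754 + 2.381 − 1 = 3.135.
q = 5.67×10⁻⁸ × 5.865×10¹¹ / 3.135.

q ≈ 10600 W/m²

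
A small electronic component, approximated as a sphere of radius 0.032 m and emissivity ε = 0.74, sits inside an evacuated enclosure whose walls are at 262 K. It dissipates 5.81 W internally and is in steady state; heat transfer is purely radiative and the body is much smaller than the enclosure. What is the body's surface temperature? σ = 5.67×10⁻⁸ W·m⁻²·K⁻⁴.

T ≈ 353 K

For a small grey body in a large enclosure, net radiated power = εσA(T⁴ − T_w⁴).
Steady state: P = εσA(T⁴ − T_w⁴) with A = 4πr² = 0.01287 m².
T⁴ = P/(εσA) + T_w⁴ = 5.81/(0.74·5.67×10⁻⁸·0.01287) + (262)⁴
    = 1.076×10¹⁰ + 4.712×10⁹ = 1.547×10¹⁰ K⁴.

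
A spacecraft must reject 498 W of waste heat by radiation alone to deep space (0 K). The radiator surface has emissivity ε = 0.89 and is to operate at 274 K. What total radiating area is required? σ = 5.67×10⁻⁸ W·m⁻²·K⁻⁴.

A ≈ 1.75 m²

P = εσA T⁴ ⇒ A = P/(εσT⁴).
T⁴ = 5.636×10⁹ K⁴.
A = 498/(0.89 × 5.67×10⁻⁸ × 5.636×10⁹).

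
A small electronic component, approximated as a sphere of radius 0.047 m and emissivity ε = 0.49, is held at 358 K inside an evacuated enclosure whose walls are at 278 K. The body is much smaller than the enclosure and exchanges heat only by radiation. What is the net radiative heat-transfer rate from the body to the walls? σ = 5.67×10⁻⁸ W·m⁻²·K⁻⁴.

P_net ≈ 8.06 W

For a small grey body in a large enclosure: P_net = εσA(T_body⁴ − T_wall⁴).
A = 4πr² = 0.02776 m²; T_body⁴ − T_wall⁴ = 1.643×10¹⁰ − 5.973×10⁹ = 1.045×10¹⁰ K⁴.
|P_net| = 0.49·5.67×10⁻⁸·0.02776·1.045×10¹⁰.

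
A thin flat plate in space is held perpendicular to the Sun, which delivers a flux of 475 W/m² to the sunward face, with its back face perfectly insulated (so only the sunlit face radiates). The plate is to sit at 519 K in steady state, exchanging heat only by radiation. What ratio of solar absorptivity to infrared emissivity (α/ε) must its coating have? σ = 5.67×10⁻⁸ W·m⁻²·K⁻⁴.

α/ε ≈ 8.66

Balance: αS·A = εσ·1A·T⁴ ⇒ α/ε = σT⁴/S.
α/ε = 5.67×10⁻⁸·(519)⁴/475 = 5.67×10⁻⁸·7.256×10¹⁰/475.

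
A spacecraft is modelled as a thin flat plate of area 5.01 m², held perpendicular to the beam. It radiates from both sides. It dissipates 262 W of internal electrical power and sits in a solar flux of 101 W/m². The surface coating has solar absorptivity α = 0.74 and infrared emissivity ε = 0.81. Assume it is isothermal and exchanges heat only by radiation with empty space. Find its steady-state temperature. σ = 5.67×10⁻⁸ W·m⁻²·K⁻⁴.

T ≈ 193 K

At steady state, absorbed solar power + internal power = radiated power.
Absorbed: α·S·A_cross = 0.74·101·5.010 = 374.4 W (cross-section A).
Total input = 374.4 + 262 = 636.4 W.
Radiated: εσ·A_surf·T⁴ with A_surf = 2A = 10.02 m².
T⁴ = 636.4/(0.81·5.67×10⁻⁸·10.02) = 1.383×10⁹ K⁴.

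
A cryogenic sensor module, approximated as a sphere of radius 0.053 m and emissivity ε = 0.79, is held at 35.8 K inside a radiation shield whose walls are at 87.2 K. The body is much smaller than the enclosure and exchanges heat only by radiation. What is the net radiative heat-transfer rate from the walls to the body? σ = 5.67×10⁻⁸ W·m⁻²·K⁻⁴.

P_net ≈ 0.0888 W

For a small grey body in a large enclosure: P_net = εσA(T_body⁴ − T_wall⁴).
A = 4πr² = 0.03530 m²; T_body⁴ − T_wall⁴ = 1.643×10⁶ − 5.782×10⁷ = -5.618×10⁷ K⁴.
|P_net| = 0.79·5.67×10⁻⁸·0.03530·5.618×10⁷.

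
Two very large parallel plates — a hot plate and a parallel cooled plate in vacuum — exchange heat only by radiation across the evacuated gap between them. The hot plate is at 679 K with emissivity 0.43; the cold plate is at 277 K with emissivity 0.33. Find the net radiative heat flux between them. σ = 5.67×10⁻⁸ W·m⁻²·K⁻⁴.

For two infinite grey parallel plates, q = σ(T₁⁴ − T₂⁴)/(1/ε₁ + 1/ε₂ − 1).
T₁⁴ − T₂⁴ = 2.126×10¹¹ − 5.887×10⁹ = 2.067×10¹¹ K⁴.
1/ε₁ + 1/ε₂ − 1 = 2.326 + 3.030 − 1 = 4.356.
q = 5.67×10⁻⁸ × 2.067×10¹¹ / 4.356.

q ≈ 2690 W/m²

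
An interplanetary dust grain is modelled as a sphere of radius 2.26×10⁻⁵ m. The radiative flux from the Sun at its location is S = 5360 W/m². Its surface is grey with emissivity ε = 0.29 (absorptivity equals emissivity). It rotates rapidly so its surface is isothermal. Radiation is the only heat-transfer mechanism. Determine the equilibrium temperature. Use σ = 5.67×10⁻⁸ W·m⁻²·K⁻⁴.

T ≈ 392 K

At equilibrium, absorbed power = emitted power.
Absorbing cross-section = πr² = 1.605×10⁻⁹ m²; emitting surface = 4πr² = 6.418×10⁻⁹ m² (ratio 4).
εS·A_cross = εσ·A_surf·T⁴  ⇒  T⁴ = S/(4σ)   (ε cancels).
T⁴ = 5360/(4·5.67×10⁻⁸) = 2.363×10¹⁰ K⁴.
T = (2.363×10¹⁰)^(1/4).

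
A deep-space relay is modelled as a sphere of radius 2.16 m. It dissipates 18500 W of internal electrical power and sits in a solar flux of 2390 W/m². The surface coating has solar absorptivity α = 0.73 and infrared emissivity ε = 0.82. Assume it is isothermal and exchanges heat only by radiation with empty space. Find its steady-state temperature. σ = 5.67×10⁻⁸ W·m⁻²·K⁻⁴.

T ≈ 357 K

At steady state, absorbed solar power + internal power = radiated power.
Absorbed: α·S·A_cross = 0.73·2390·14.66 = 25570 W (cross-section πr²).
Total input = 25570 + 18500 = 44070 W.
Radiated: εσ·A_surf·T⁴ with A_surf = 4πr² = 58.63 m².
T⁴ = 44070/(0.82·5.67×10⁻⁸·58.63) = 1.617×10¹⁰ K⁴.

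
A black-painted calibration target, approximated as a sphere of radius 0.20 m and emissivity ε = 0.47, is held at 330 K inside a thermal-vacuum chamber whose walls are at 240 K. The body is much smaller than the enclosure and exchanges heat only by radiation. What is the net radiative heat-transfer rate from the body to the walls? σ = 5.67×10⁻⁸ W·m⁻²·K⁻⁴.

P_net ≈ 114 W

For a small grey body in a large enclosure: P_net = εσA(T_body⁴ − T_wall⁴).
A = 4πr² = 0.5027 m²; T_body⁴ − T_wall⁴ = 1.186×10¹⁰ − 3.318×10⁹ = 8.541×10⁹ K⁴.
|P_net| = 0.47·5.67×10⁻⁸·0.5027·8.541×10⁹.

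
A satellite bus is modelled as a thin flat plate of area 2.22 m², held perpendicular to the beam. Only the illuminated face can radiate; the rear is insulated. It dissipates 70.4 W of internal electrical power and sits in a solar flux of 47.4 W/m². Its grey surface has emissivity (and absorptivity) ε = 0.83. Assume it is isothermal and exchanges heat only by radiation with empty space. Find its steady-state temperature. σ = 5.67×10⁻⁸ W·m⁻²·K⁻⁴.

At steady state, absorbed solar power + internal power = radiated power.
Absorbed: α·S·A_cross = 0.83·47.4·2.220 = 87.34 W (cross-section A).
Total input = 87.34 + 70.4 = 157.7 W.
Radiated: εσ·A_surf·T⁴ with A_surf = A = 2.220 m².
T⁴ = 157.7/(0.83·5.67×10⁻⁸·2.220) = 1.510×10⁹ K⁴.

T ≈ 197 K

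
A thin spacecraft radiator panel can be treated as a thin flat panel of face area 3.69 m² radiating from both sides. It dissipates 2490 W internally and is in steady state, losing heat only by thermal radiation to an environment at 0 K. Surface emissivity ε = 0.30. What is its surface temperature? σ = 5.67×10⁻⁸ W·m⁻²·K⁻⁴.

T ≈ 375 K

Steady state: internal power = radiated power, P = εσA T⁴.
Radiating area A = 2·3.69 = 7.380 m².
T⁴ = P/(εσA) = 2490/(0.30·5.67×10⁻⁸·7.380) = 1.984×10¹⁰ K⁴.
T = (1.984×10¹⁰)^(1/4).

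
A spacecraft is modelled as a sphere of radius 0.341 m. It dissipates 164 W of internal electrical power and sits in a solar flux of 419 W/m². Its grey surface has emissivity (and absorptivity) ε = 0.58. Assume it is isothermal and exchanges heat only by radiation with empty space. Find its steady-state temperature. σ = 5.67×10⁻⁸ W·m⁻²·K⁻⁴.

T ≈ 269 K

At steady state, absorbed solar power + internal power = radiated power.
Absorbed: α·S·A_cross = 0.58·419·0.3653 = 88.78 W (cross-section πr²).
Total input = 88.78 + 164 = 252.8 W.
Radiated: εσ·A_surf·T⁴ with A_surf = 4πr² = 1.461 m².
T⁴ = 252.8/(0.58·5.67×10⁻⁸·1.461) = 5.260×10⁹ K⁴.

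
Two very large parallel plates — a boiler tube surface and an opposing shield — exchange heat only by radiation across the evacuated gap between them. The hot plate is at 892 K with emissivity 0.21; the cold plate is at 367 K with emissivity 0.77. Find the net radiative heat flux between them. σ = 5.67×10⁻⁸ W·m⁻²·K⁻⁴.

q ≈ 6890 W/m²

For two infinite grey parallel plates, q = σ(T₁⁴ − T₂⁴)/(1/ε₁ + 1/ε₂ − 1).
T₁⁴ − T₂⁴ = 6.331×10¹¹ − 1.814×10¹⁰ = 6.149×10¹¹ K⁴.
1/ε₁ + 1/ε₂ − 1 = 4.762 + 1.299 − 1 = 5.061.
q = 5.67×10⁻⁸ × 6.149×10¹¹ / 5.061.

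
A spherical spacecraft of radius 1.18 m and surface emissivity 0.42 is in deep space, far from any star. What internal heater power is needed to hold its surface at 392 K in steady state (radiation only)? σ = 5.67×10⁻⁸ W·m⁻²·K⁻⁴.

P = εσ·4πr²·T⁴.
4πr² = 17.50 m²; T⁴ = 2.361×10¹⁰ K⁴.
P = 0.42·5.67×10⁻⁸·17.50·2.361×10¹⁰.

P ≈ 9840 W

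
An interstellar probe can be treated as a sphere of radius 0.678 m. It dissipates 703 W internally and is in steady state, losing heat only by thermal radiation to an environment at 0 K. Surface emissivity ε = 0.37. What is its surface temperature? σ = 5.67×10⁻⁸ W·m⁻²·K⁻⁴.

T ≈ 276 K

Steady state: internal power = radiated power, P = εσA T⁴.
Radiating area A = 4πr² = 5.777 m².
T⁴ = P/(εσA) = 703/(0.37·5.67×10⁻⁸·5.777) = 5.801×10⁹ K⁴.
T = (5.801×10⁹)^(1/4).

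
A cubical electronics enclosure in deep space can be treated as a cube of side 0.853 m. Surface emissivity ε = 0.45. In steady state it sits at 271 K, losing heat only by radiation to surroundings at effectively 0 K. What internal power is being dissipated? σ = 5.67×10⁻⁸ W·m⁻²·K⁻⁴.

P ≈ 601 W

Steady state: P = εσA T⁴.
A = 6L² = 4.366 m²; T⁴ = (271)⁴ = 5.394×10⁹ K⁴.
P = 0.45 × 5.67×10⁻⁸ × 4.366 × 5.394×10⁹.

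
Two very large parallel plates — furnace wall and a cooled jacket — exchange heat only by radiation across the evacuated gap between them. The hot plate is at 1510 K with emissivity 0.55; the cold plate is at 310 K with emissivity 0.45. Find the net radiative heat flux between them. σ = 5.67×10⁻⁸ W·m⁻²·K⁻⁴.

For two infinite grey parallel plates, q = σ(T₁⁴ − T₂⁴)/(1/ε₁ + 1/ε₂ − 1).
T₁⁴ − T₂⁴ = 5.199×10¹² − 9.235×10⁹ = 5.190×10¹² K⁴.
1/ε₁ + 1/ε₂ − 1 = 1.818 + 2.222 − 1 = 3.040.
q = 5.67×10⁻⁸ × 5.190×10¹² / 3.040.

q ≈ 96800 W/m²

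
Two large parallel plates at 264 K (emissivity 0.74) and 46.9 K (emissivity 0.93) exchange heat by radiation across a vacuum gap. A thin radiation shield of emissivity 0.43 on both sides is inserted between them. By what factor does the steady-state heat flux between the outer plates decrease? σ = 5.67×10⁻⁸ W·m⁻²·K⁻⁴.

Without shield: q₀ = σΔ(T⁴)/(1/ε₁+1/ε₂−1) with denominator 1.427.
With shield the two gaps are in series; the resistances add: (1/ε₁+1/ε_s−1)+(1/ε_s+1/ε₂−1) = 2.677+2.401 = 5.078.
Heat-flux ratio q₀/q = 5.078/1.427.

factor ≈ 3.56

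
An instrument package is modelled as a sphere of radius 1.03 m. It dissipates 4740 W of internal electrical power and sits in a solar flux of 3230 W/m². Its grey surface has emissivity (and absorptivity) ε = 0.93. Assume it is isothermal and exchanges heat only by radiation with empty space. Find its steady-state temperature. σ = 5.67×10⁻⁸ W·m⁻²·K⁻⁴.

At steady state, absorbed solar power + internal power = radiated power.
Absorbed: α·S·A_cross = 0.93·3230·3.333 = 10010 W (cross-section πr²).
Total input = 10010 + 4740 = 14750 W.
Radiated: εσ·A_surf·T⁴ with A_surf = 4πr² = 13.33 m².
T⁴ = 14750/(0.93·5.67×10⁻⁸·13.33) = 2.098×10¹⁰ K⁴.

T ≈ 381 K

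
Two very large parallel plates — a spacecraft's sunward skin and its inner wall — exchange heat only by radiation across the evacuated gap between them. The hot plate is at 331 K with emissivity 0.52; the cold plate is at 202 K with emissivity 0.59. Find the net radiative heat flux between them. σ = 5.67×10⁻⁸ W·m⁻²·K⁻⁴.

For two infinite grey parallel plates, q = σ(T₁⁴ − T₂⁴)/(1/ε₁ + 1/ε₂ − 1).
T₁⁴ − T₂⁴ = 1.200×10¹⁰ − 1.665×10⁹ = 1.034×10¹⁰ K⁴.
1/ε₁ + 1/ε₂ − 1 = 1.923 + 1.695 − 1 = 2.618.
q = 5.67×10⁻⁸ × 1.034×10¹⁰ / 2.618.

q ≈ 224 W/m²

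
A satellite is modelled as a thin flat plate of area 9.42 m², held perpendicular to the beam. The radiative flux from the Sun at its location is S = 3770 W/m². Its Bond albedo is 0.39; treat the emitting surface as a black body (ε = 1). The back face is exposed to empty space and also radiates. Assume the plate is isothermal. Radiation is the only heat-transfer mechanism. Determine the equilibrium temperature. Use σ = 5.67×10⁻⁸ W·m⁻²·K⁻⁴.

T ≈ 377 K

At equilibrium, absorbed power = emitted power.
Absorbing cross-section = A = 9.420 m²; emitting surface = 2A = 18.84 m² (ratio 2).
(1−a)S·A_cross = εσ·A_surf·T⁴  ⇒  T⁴ = (1−a)S/(2σ).
T⁴ = 0.610·3770/(2·5.67×10⁻⁸) = 2.028×10¹⁰ K⁴.
T = (2.028×10¹⁰)^(1/4).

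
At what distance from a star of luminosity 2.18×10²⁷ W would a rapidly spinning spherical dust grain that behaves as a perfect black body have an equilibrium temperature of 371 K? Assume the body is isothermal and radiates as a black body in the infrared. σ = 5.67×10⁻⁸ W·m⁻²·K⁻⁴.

d ≈ 2.01×10¹¹ m

For an isothermal black-emitting sphere, (1−a)S·πr² = σ·4πr²·T⁴ ⇒ S = 4σT⁴/(1−a).
S = 4·5.67×10⁻⁸·(371)⁴/1.00 = 4297 W/m².
Flux falls as S = L/(4πd²), so d = √(L/(4πS)) = √(2.18×10²⁷/(4π·4297)).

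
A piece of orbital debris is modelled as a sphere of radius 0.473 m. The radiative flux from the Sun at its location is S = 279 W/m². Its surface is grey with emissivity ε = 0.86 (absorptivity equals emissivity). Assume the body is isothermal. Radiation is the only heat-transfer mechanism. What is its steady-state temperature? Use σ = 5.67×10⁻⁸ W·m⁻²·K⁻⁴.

At equilibrium, absorbed power = emitted power.
Absorbing cross-section = πr² = 0.7029 m²; emitting surface = 4πr² = 2.811 m² (ratio 4).
εS·A_cross = εσ·A_surf·T⁴  ⇒  T⁴ = S/(4σ)   (ε cancels).
T⁴ = 279/(4·5.67×10⁻⁸) = 1.230×10⁹ K⁴.
T = (1.230×10⁹)^(1/4).

T ≈ 187 K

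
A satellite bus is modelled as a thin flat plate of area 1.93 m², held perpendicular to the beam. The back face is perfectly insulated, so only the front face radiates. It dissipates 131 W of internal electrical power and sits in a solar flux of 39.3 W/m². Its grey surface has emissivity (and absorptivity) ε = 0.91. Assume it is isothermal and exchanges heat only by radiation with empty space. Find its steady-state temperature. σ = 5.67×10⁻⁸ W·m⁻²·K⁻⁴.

T ≈ 212 K

At steady state, absorbed solar power + internal power = radiated power.
Absorbed: α·S·A_cross = 0.91·39.3·1.930 = 69.02 W (cross-section A).
Total input = 69.02 + 131 = 200.0 W.
Radiated: εσ·A_surf·T⁴ with A_surf = A = 1.930 m².
T⁴ = 200.0/(0.91·5.67×10⁻⁸·1.930) = 2.009×10⁹ K⁴.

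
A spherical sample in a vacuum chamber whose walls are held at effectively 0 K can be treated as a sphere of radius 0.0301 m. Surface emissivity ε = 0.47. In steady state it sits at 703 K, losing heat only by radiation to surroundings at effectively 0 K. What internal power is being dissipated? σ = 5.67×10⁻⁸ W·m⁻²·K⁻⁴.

Steady state: P = εσA T⁴.
A = 4πr² = 0.01139 m²; T⁴ = (703)⁴ = 2.442×10¹¹ K⁴.
P = 0.47 × 5.67×10⁻⁸ × 0.01139 × 2.442×10¹¹.

P ≈ 74.1 W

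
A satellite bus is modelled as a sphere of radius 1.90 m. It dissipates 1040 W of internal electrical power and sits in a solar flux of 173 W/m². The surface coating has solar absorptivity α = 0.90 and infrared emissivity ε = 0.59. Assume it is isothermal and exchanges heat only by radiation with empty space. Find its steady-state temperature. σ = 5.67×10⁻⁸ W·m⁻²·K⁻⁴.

T ≈ 207 K

At steady state, absorbed solar power + internal power = radiated power.
Absorbed: α·S·A_cross = 0.90·173·11.34 = 1766 W (cross-section πr²).
Total input = 1766 + 1040 = 2806 W.
Radiated: εσ·A_surf·T⁴ with A_surf = 4πr² = 45.36 m².
T⁴ = 2806/(0.59·5.67×10⁻⁸·45.36) = 1.849×10⁹ K⁴.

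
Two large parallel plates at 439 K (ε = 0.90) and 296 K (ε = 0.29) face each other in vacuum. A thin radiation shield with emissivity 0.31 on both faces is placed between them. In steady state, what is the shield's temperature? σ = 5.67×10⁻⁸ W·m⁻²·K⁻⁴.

T_s ≈ 402 K

In steady state the net flux on the hot side equals that on the cold side.
σ(T₁⁴−T_s⁴)/D₁ = σ(T_s⁴−T₂⁴)/D₂, with D₁ = 1/ε₁+1/ε_s−1 = 3.337, D₂ = 1/ε_s+1/ε₂−1 = 5.674.
Solve for T_s⁴: T_s⁴ = (D₂·T₁⁴ + D₁·T₂⁴)/(D₁+D₂) = 2.623×10¹⁰ K⁴.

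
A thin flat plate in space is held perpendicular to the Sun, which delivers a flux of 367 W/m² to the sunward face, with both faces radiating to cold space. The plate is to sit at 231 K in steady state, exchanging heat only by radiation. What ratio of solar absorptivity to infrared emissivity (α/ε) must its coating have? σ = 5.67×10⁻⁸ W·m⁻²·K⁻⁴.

Balance: αS·A = εσ·2A·T⁴ ⇒ α/ε = 2σT⁴/S.
α/ε = 2·5.67×10⁻⁸·(231)⁴/367 = 2·5.67×10⁻⁸·2.847×10⁹/367.

α/ε ≈ 0.880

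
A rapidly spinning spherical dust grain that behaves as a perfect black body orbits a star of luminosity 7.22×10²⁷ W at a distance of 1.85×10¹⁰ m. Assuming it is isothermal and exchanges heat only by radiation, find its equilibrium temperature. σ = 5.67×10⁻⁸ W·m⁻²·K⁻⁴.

First find the stellar flux at distance d: S = L/(4πd²) = 7.22×10²⁷/(4π·(1.85×10¹⁰)²) = 1.679×10⁶ W/m².
For an isothermal sphere, absorbed (1−a)S·πr² = emitted σ·4πr²·T⁴, so T⁴ = (1−a)S/(4σ).
T⁴ = 1.00·1.679×10⁶/(4·5.67×10⁻⁸) = 7.402×10¹² K⁴.

T ≈ 1650 K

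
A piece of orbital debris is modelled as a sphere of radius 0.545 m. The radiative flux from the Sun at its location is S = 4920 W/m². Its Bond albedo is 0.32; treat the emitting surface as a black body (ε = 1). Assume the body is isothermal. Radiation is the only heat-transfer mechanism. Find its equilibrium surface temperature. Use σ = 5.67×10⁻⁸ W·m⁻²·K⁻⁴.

At equilibrium, absorbed power = emitted power.
Absorbing cross-section = πr² = 0.9331 m²; emitting surface = 4πr² = 3.733 m² (ratio 4).
(1−a)S·A_cross = εσ·A_surf·T⁴  ⇒  T⁴ = (1−a)S/(4σ).
T⁴ = 0.680·4920/(4·5.67×10⁻⁸) = 1.475×10¹⁰ K⁴.
T = (1.475×10¹⁰)^(1/4).

T ≈ 349 K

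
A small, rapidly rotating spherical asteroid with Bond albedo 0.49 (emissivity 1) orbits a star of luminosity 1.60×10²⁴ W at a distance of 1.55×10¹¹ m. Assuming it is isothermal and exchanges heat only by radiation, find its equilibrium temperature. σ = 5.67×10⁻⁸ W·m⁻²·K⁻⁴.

First find the stellar flux at distance d: S = L/(4πd²) = 1.60×10²⁴/(4π·(1.55×10¹¹)²) = 5.300 W/m².
For an isothermal sphere, absorbed (1−a)S·πr² = emitted σ·4πr²·T⁴, so T⁴ = (1−a)S/(4σ).
T⁴ = 0.510·5.300/(4·5.67×10⁻⁸) = 1.192×10⁷ K⁴.

T ≈ 58.8 K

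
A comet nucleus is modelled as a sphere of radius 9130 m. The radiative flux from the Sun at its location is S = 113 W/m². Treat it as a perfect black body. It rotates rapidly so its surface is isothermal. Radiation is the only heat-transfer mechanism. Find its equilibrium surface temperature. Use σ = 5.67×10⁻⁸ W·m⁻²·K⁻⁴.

At equilibrium, absorbed power = emitted power.
Absorbing cross-section = πr² = 2.619×10⁸ m²; emitting surface = 4πr² = 1.047×10⁹ m² (ratio 4).
S·A_cross = εσ·A_surf·T⁴  ⇒  T⁴ = S/(4σ).
T⁴ = 1.00·113/(4·5.67×10⁻⁸) = 4.982×10⁸ K⁴.
T = (4.982×10⁸)^(1/4).

T ≈ 149 K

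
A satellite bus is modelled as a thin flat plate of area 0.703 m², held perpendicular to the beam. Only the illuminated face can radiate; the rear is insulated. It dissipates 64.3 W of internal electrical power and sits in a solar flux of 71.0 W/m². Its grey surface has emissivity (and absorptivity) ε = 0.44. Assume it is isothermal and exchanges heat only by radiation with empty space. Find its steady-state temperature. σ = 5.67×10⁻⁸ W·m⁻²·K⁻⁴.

At steady state, absorbed solar power + internal power = radiated power.
Absorbed: α·S·A_cross = 0.44·71.0·0.7030 = 21.96 W (cross-section A).
Total input = 21.96 + 64.3 = 86.26 W.
Radiated: εσ·A_surf·T⁴ with A_surf = A = 0.7030 m².
T⁴ = 86.26/(0.44·5.67×10⁻⁸·0.7030) = 4.918×10⁹ K⁴.

T ≈ 265 K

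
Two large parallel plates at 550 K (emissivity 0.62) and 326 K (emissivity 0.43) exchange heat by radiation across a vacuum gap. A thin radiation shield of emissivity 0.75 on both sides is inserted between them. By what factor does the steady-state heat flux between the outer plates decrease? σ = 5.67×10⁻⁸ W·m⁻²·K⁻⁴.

factor ≈ 1.57

Without shield: q₀ = σΔ(T⁴)/(1/ε₁+1/ε₂−1) with denominator 2.938.
With shield the two gaps are in series; the resistances add: (1/ε₁+1/ε_s−1)+(1/ε_s+1/ε₂−1) = 1.946+2.659 = 4.605.
Heat-flux ratio q₀/q = 4.605/2.938.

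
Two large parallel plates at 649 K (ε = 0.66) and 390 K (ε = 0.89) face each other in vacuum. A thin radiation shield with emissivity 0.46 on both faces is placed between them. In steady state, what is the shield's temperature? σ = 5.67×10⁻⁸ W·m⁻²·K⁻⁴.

In steady state the net flux on the hot side equals that on the cold side.
σ(T₁⁴−T_s⁴)/D₁ = σ(T_s⁴−T₂⁴)/D₂, with D₁ = 1/ε₁+1/ε_s−1 = 2.689, D₂ = 1/ε_s+1/ε₂−1 = 2.298.
Solve for T_s⁴: T_s⁴ = (D₂·T₁⁴ + D₁·T₂⁴)/(D₁+D₂) = 9.422×10¹⁰ K⁴.

T_s ≈ 554 K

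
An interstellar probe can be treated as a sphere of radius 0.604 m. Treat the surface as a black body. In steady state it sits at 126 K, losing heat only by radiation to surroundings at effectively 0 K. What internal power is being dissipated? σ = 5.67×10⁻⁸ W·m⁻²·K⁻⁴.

Steady state: P = εσA T⁴.
A = 4πr² = 4.584 m²; T⁴ = (126)⁴ = 2.520×10⁸ K⁴.
P = 1.0 × 5.67×10⁻⁸ × 4.584 × 2.520×10⁸.

P ≈ 65.5 W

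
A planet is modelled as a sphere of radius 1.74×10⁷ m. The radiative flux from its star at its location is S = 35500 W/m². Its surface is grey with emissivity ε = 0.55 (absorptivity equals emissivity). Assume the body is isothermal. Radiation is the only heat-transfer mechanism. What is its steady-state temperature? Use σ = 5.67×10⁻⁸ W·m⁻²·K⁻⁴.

T ≈ 629 K

At equilibrium, absorbed power = emitted power.
Absorbing cross-section = πr² = 9.511×10¹⁴ m²; emitting surface = 4πr² = 3.805×10¹⁵ m² (ratio 4).
εS·A_cross = εσ·A_surf·T⁴  ⇒  T⁴ = S/(4σ)   (ε cancels).
T⁴ = 35500/(4·5.67×10⁻⁸) = 1.565×10¹¹ K⁴.
T = (1.565×10¹¹)^(1/4).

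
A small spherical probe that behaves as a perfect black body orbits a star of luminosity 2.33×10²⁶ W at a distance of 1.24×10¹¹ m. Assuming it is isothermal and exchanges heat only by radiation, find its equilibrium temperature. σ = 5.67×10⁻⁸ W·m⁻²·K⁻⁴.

First find the stellar flux at distance d: S = L/(4πd²) = 2.33×10²⁶/(4π·(1.24×10¹¹)²) = 1206 W/m².
For an isothermal sphere, absorbed (1−a)S·πr² = emitted σ·4πr²·T⁴, so T⁴ = (1−a)S/(4σ).
T⁴ = 1.00·1206/(4·5.67×10⁻⁸) = 5.317×10⁹ K⁴.

T ≈ 270 K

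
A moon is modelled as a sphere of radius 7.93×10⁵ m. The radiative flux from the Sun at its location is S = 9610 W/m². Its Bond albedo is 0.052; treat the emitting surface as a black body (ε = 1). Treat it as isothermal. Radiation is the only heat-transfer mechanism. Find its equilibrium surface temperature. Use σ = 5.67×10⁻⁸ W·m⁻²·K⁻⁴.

At equilibrium, absorbed power = emitted power.
Absorbing cross-section = πr² = 1.976×10¹² m²; emitting surface = 4πr² = 7.902×10¹² m² (ratio 4).
(1−a)S·A_cross = εσ·A_surf·T⁴  ⇒  T⁴ = (1−a)S/(4σ).
T⁴ = 0.948·9610/(4·5.67×10⁻⁸) = 4.017×10¹⁰ K⁴.
T = (4.017×10¹⁰)^(1/4).

T ≈ 448 K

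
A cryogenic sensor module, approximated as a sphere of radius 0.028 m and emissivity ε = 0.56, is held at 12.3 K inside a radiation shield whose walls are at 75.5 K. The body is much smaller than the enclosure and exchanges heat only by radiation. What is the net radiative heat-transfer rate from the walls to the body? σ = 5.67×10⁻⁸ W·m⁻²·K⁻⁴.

For a small grey body in a large enclosure: P_net = εσA(T_body⁴ − T_wall⁴).
A = 4πr² = 0.009852 m²; T_body⁴ − T_wall⁴ = 22890 − 3.249×10⁷ = -3.247×10⁷ K⁴.
|P_net| = 0.56·5.67×10⁻⁸·0.009852·3.247×10⁷.

P_net ≈ 0.0102 W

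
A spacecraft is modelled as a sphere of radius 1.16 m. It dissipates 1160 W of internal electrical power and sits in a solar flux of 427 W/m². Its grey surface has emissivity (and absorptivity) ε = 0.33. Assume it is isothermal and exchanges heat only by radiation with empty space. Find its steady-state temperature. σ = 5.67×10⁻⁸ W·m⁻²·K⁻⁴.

T ≈ 273 K

At steady state, absorbed solar power + internal power = radiated power.
Absorbed: α·S·A_cross = 0.33·427·4.227 = 595.7 W (cross-section πr²).
Total input = 595.7 + 1160 = 1756 W.
Radiated: εσ·A_surf·T⁴ with A_surf = 4πr² = 16.91 m².
T⁴ = 1756/(0.33·5.67×10⁻⁸·16.91) = 5.549×10⁹ K⁴.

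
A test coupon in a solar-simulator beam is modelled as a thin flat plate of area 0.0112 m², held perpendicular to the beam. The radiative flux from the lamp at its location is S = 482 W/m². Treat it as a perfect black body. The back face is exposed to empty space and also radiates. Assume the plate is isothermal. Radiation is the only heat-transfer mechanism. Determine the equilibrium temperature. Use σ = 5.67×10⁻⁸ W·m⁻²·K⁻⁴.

At equilibrium, absorbed power = emitted power.
Absorbing cross-section = A = 0.01120 m²; emitting surface = 2A = 0.02240 m² (ratio 2).
S·A_cross = εσ·A_surf·T⁴  ⇒  T⁴ = S/(2σ).
T⁴ = 1.00·482/(2·5.67×10⁻⁸) = 4.250×10⁹ K⁴.
T = (4.250×10⁹)^(1/4).

T ≈ 255 K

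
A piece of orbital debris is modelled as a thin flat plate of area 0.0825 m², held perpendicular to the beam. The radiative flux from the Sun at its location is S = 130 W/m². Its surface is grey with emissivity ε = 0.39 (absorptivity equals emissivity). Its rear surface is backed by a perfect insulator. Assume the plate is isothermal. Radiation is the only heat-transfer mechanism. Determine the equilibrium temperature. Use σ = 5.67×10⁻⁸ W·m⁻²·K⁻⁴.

At equilibrium, absorbed power = emitted power.
Absorbing cross-section = A = 0.08250 m²; emitting surface = A = 0.08250 m² (ratio 1).
εS·A_cross = εσ·A_surf·T⁴  ⇒  T⁴ = S/(1σ)   (ε cancels).
T⁴ = 130/(1·5.67×10⁻⁸) = 2.293×10⁹ K⁴.
T = (2.293×10⁹)^(1/4).

T ≈ 219 K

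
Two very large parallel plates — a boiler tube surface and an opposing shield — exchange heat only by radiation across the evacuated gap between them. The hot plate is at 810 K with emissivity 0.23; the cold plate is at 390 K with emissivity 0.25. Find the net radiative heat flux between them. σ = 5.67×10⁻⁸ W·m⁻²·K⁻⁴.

For two infinite grey parallel plates, q = σ(T₁⁴ − T₂⁴)/(1/ε₁ + 1/ε₂ − 1).
T₁⁴ − T₂⁴ = 4.305×10¹¹ − 2.313×10¹⁰ = 4.073×10¹¹ K⁴.
1/ε₁ + 1/ε₂ − 1 = 4.348 + 4.000 − 1 = 7.348.
q = 5.67×10⁻⁸ × 4.073×10¹¹ / 7.348.

q ≈ 3140 W/m²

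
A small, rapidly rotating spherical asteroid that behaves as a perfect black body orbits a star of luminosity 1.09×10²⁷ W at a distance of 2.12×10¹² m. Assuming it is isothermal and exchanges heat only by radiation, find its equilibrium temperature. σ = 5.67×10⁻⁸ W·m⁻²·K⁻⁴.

First find the stellar flux at distance d: S = L/(4πd²) = 1.09×10²⁷/(4π·(2.12×10¹²)²) = 19.30 W/m².
For an isothermal sphere, absorbed (1−a)S·πr² = emitted σ·4πr²·T⁴, so T⁴ = (1−a)S/(4σ).
T⁴ = 1.00·19.30/(4·5.67×10⁻⁸) = 8.509×10⁷ K⁴.

T ≈ 96.0 K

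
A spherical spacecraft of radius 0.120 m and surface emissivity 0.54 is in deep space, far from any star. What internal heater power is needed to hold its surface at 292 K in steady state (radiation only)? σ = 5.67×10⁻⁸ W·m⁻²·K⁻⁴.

P ≈ 40.3 W

P = εσ·4πr²·T⁴.
4πr² = 0.1810 m²; T⁴ = 7.270×10⁹ K⁴.
P = 0.54·5.67×10⁻⁸·0.1810·7.270×10⁹.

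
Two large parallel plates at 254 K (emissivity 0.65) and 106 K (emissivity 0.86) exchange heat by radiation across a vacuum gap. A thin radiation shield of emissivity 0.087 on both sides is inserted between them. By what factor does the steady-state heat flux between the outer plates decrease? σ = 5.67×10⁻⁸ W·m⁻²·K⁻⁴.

factor ≈ 13.9

Without shield: q₀ = σΔ(T⁴)/(1/ε₁+1/ε₂−1) with denominator 1.701.
With shield the two gaps are in series; the resistances add: (1/ε₁+1/ε_s−1)+(1/ε_s+1/ε₂−1) = 12.03+11.66 = 23.69.
Heat-flux ratio q₀/q = 23.69/1.701.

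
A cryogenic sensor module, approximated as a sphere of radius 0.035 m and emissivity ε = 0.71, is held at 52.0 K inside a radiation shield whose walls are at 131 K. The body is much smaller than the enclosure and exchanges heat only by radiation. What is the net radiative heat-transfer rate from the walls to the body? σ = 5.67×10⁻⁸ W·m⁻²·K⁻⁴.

For a small grey body in a large enclosure: P_net = εσA(T_body⁴ − T_wall⁴).
A = 4πr² = 0.01539 m²; T_body⁴ − T_wall⁴ = 7.312×10⁶ − 2.945×10⁸ = -2.872×10⁸ K⁴.
|P_net| = 0.71·5.67×10⁻⁸·0.01539·2.872×10⁸.

P_net ≈ 0.178 W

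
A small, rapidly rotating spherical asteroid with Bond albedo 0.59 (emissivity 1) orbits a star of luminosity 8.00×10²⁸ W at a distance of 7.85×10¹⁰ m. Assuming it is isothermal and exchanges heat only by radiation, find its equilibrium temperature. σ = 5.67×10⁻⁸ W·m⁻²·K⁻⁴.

First find the stellar flux at distance d: S = L/(4πd²) = 8.00×10²⁸/(4π·(7.85×10¹⁰)²) = 1.033×10⁶ W/m².
For an isothermal sphere, absorbed (1−a)S·πr² = emitted σ·4πr²·T⁴, so T⁴ = (1−a)S/(4σ).
T⁴ = 0.410·1.033×10⁶/(4·5.67×10⁻⁸) = 1.868×10¹² K⁴.

T ≈ 1170 K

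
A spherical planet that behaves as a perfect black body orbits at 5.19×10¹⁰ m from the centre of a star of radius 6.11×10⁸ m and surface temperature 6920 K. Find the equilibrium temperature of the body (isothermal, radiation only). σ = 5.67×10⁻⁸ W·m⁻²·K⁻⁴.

The star's surface emits σT_*⁴; at distance d the flux is S = σT_*⁴(R_*/d)².
S = 5.67×10⁻⁸·(6920)⁴·(6.11×10⁸/5.19×10¹⁰)² = 18020 W/m².
For an isothermal sphere T⁴ = (1−a)S/(4σ) = 7.945×10¹⁰ K⁴.

T ≈ 531 K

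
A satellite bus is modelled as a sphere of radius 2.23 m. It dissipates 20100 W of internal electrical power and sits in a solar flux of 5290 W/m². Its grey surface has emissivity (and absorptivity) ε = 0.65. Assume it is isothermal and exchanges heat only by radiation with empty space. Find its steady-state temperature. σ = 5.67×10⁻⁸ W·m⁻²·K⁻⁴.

T ≈ 423 K

At steady state, absorbed solar power + internal power = radiated power.
Absorbed: α·S·A_cross = 0.65·5290·15.62 = 53720 W (cross-section πr²).
Total input = 53720 + 20100 = 73820 W.
Radiated: εσ·A_surf·T⁴ with A_surf = 4πr² = 62.49 m².
T⁴ = 73820/(0.65·5.67×10⁻⁸·62.49) = 3.205×10¹⁰ K⁴.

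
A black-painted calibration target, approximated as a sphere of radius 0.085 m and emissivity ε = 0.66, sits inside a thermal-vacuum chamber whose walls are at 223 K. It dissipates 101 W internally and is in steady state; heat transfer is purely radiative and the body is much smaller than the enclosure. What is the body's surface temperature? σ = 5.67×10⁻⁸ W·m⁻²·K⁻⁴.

T ≈ 424 K

For a small grey body in a large enclosure, net radiated power = εσA(T⁴ − T_w⁴).
Steady state: P = εσA(T⁴ − T_w⁴) with A = 4πr² = 0.09079 m².
T⁴ = P/(εσA) + T_w⁴ = 101/(0.66·5.67×10⁻⁸·0.09079) + (223)⁴
    = 2.973×10¹⁰ + 2.473×10⁹ = 3.220×10¹⁰ K⁴.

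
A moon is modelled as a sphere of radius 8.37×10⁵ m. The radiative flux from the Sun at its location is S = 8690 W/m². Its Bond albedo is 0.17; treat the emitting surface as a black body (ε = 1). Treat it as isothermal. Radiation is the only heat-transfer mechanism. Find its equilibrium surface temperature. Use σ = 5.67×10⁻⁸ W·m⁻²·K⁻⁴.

T ≈ 422 K

At equilibrium, absorbed power = emitted power.
Absorbing cross-section = πr² = 2.201×10¹² m²; emitting surface = 4πr² = 8.804×10¹² m² (ratio 4).
(1−a)S·A_cross = εσ·A_surf·T⁴  ⇒  T⁴ = (1−a)S/(4σ).
T⁴ = 0.830·8690/(4·5.67×10⁻⁸) = 3.180×10¹⁰ K⁴.
T = (3.180×10¹⁰)^(1/4).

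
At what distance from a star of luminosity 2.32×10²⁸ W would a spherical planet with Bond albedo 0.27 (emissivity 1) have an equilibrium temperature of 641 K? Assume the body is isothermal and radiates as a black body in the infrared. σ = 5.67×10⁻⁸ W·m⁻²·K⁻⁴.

d ≈ 1.88×10¹¹ m

For an isothermal black-emitting sphere, (1−a)S·πr² = σ·4πr²·T⁴ ⇒ S = 4σT⁴/(1−a).
S = 4·5.67×10⁻⁸·(641)⁴/0.730 = 52450 W/m².
Flux falls as S = L/(4πd²), so d = √(L/(4πS)) = √(2.32×10²⁸/(4π·52450)).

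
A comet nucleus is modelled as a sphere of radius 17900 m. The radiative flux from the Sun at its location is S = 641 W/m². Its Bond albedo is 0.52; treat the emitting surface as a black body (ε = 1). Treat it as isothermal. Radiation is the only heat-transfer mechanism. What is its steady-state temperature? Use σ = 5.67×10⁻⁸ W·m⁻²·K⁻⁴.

At equilibrium, absorbed power = emitted power.
Absorbing cross-section = πr² = 1.007×10⁹ m²; emitting surface = 4πr² = 4.026×10⁹ m² (ratio 4).
(1−a)S·A_cross = εσ·A_surf·T⁴  ⇒  T⁴ = (1−a)S/(4σ).
T⁴ = 0.480·641/(4·5.67×10⁻⁸) = 1.357×10⁹ K⁴.
T = (1.357×10⁹)^(1/4).

T ≈ 192 K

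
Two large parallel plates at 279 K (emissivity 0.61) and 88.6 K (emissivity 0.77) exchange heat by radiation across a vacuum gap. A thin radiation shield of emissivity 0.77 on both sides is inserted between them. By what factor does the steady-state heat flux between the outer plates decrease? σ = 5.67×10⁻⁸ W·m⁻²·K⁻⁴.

factor ≈ 1.82

Without shield: q₀ = σΔ(T⁴)/(1/ε₁+1/ε₂−1) with denominator 1.938.
With shield the two gaps are in series; the resistances add: (1/ε₁+1/ε_s−1)+(1/ε_s+1/ε₂−1) = 1.938+1.597 = 3.535.
Heat-flux ratio q₀/q = 3.535/1.938.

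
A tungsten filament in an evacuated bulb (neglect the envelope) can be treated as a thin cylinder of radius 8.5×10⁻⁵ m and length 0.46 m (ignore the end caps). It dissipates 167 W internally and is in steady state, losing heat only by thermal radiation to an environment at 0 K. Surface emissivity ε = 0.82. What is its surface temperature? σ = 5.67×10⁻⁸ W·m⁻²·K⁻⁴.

Steady state: internal power = radiated power, P = εσA T⁴.
Radiating area A = 2πrL = 2.457×10⁻⁴ m².
T⁴ = P/(εσA) = 167/(0.82·5.67×10⁻⁸·2.457×10⁻⁴) = 1.462×10¹³ K⁴.
T = (1.462×10¹³)^(1/4).

T ≈ 1960 K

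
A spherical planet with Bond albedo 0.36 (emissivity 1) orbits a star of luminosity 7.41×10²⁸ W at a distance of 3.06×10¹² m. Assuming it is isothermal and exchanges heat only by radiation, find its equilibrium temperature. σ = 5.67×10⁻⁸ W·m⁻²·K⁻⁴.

T ≈ 205 K

First find the stellar flux at distance d: S = L/(4πd²) = 7.41×10²⁸/(4π·(3.06×10¹²)²) = 629.7 W/m².
For an isothermal sphere, absorbed (1−a)S·πr² = emitted σ·4πr²·T⁴, so T⁴ = (1−a)S/(4σ).
T⁴ = 0.640·629.7/(4·5.67×10⁻⁸) = 1.777×10⁹ K⁴.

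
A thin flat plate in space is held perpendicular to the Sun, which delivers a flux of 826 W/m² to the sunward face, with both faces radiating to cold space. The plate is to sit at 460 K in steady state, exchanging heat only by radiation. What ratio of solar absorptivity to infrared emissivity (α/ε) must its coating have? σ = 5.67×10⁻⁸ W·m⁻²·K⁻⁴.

α/ε ≈ 6.15

Balance: αS·A = εσ·2A·T⁴ ⇒ α/ε = 2σT⁴/S.
α/ε = 2·5.67×10⁻⁸·(460)⁴/826 = 2·5.67×10⁻⁸·4.477×10¹⁰/826.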